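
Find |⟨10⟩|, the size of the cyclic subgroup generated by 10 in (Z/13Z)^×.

6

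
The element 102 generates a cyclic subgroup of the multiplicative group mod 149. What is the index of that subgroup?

4

The order of 102 must divide φ(149) = 149 − 1 = 148 = 2^2 · 37.
Divisors of 148: 1, 2, 4, 37, 74, 148.
Check 102^d mod 149 for each divisor in increasing order:
102^1 ≡ 102 (mod 149)
102^2 ≡ 123 (mod 149)
102^4 ≡ 80 (mod 149)
102^37 ≡ 1 (mod 149) ✓
Thus |⟨102⟩| = ord(102) = 37.
Index = |(Z/149Z)^×| / |⟨102⟩| = 148 / 37 = 4.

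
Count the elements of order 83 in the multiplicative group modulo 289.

φ(289) = φ(17^2) = 17·(17−1) = 272 = 2^4 · 17.
(Z/289Z)^× is cyclic (|G| = 272); a cyclic group of order m has exactly φ(d) elements of each order d | m, and none otherwise.
83 does not divide 272, so no element of (Z/289Z)^× has order 83.

0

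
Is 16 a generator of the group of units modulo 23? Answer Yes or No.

φ(23) = 23 − 1 = 22 = 2 · 11.
An element g generates (Z/23Z)^× iff g^(22/q) ≢ 1 (mod 23) for each prime q ∈ {2, 11}.
16^11 ≡ 1 (mod 23)  [q = 2: ≡ 1 ✗]
16^2 ≡ 3 (mod 23)  [q = 11: ≢ 1 ✓]
The check at q = 2 fails, so 16 generates a proper subgroup.

No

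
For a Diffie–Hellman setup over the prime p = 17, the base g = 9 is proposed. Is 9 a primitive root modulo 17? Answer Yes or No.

No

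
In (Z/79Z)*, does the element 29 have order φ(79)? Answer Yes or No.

Yes

φ(79) = 79 − 1 = 78 = 2 · 3 · 13.
29 is a primitive root mod 79 iff 29^(φ(79)/q) ≢ 1 for every prime q | φ(79), i.e. q ∈ {2, 3, 13}.
29^39 ≡ 78 (mod 79)  [q = 2: ≢ 1 ✓]
29^26 ≡ 55 (mod 79)  [q = 3: ≢ 1 ✓]
29^6 ≡ 10 (mod 79)  [q = 13: ≢ 1 ✓]
All checks pass, so 29 has order 78 and is a primitive root modulo 79.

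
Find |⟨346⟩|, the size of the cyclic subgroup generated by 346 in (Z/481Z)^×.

Since 346 ∈ (Z/481Z)^×, its order divides φ(481) = φ(13·37) = (13−1)·(37−1) = 12·36 = 432 = 2^4 · 3^3.
Divisors of 432: 1, 2, 3, 4, 6, 8, 9, 12, 16, 18, 24, 27, 36, 48, 54, 72, 108, 144, 216, 432.
Compute 346^d (mod 481) for the divisors d until we hit 1:
346^1 ≡ 346
346^2 ≡ 428
346^3 ≡ 421
346^4 ≡ 404
346^6 ≡ 233
346^8 ≡ 157
346^9 ≡ 450
346^12 ≡ 417
346^16 ≡ 118
346^18 ≡ 480
346^24 ≡ 248
346^27 ≡ 31
346^36 ≡ 1
Therefore the multiplicative order of 346 modulo 481 is 36.

36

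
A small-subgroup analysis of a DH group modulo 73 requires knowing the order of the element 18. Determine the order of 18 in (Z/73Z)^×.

18

Since 18 ∈ (Z/73Z)^×, its order divides φ(73) = 73 − 1 = 72 = 2^3 · 3^2.
Divisors of 72: 1, 2, 3, 4, 6, 8, 9, 12, 18, 24, 36, 72.
Evaluate successive powers at the divisors of 72:
18^1 ≡ 18 (mod 73)
18^2 ≡ 32 (mod 73)
18^3 ≡ 65 (mod 73)
18^4 ≡ 2 (mod 73)
18^6 ≡ 64 (mod 73)
18^8 ≡ 4 (mod 73)
18^9 ≡ 72 (mod 73)
18^12 ≡ 8 (mod 73)
18^18 ≡ 1 (mod 73) ✓
Therefore the multiplicative order of 18 modulo 73 is 18.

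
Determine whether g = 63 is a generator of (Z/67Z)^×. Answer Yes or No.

Yes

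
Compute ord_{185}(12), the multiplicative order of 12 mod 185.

By Lagrange's theorem, ord_185(12) divides φ(185) = φ(5·37) = (5−1)·(37−1) = 4·36 = 144 = 2^4 · 3^2.
Divisors of 144: 1, 2, 3, 4, 6, 8, 9, 12, 16, 18, 24, 36, 48, 72, 144.
Test each divisor d:
12^1 ≡ 12 (mod 185)
12^2 ≡ 144 (mod 185)
12^3 ≡ 63 (mod 185)
12^4 ≡ 16 (mod 185)
12^6 ≡ 84 (mod 185)
12^8 ≡ 71 (mod 185)
12^9 ≡ 112 (mod 185)
12^12 ≡ 26 (mod 185)
12^16 ≡ 46 (mod 185)
12^18 ≡ 149 (mod 185)
12^24 ≡ 121 (mod 185)
12^36 ≡ 1 (mod 185) ✓
The smallest such exponent is 36, so the order of 12 is 36.

36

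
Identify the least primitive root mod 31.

3

φ(31) = 31 − 1 = 30 = 2 · 3 · 5.
g is a primitive root iff g^(30/q) ≢ 1 (mod 31) for each prime q ∈ {2, 3, 5}.
g = 2: 2^15 ≡ 1 — hits 1, so not a primitive root.
g = 3: 3^15 ≡ 30; 3^10 ≡ 25; 3^6 ≡ 16 — none is 1, so 3 is a primitive root.
The smallest primitive root modulo 31 is 3.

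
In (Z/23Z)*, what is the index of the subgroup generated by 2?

2

The order of 2 must divide φ(23) = 23 − 1 = 22 = 2 · 11.
Divisors of 22: 1, 2, 11, 22.
Compute 2^d (mod 23) for the divisors d until we hit 1:
2^1 ≡ 2
2^2 ≡ 4
2^11 ≡ 1
The order of 2 is 11, so the subgroup it generates has 11 elements.
The index is φ(23) / ord(2) = 22 / 11 = 2.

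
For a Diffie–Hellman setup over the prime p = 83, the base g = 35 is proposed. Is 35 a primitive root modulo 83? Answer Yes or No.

Yes

φ(83) = 83 − 1 = 82 = 2 · 41.
An element g generates (Z/83Z)^× iff g^(82/q) ≢ 1 (mod 83) for each prime q ∈ {2, 41}.
35^41 ≡ 82 (mod 83)  [q = 2: ≢ 1 ✓]
35^2 ≡ 63 (mod 83)  [q = 41: ≢ 1 ✓]
Every test exponent gives a nontrivial residue, hence 35 generates the full group.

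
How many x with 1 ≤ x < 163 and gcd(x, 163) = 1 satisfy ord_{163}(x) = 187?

0

φ(163) = 163 − 1 = 162 = 2 · 3^4.
Since (Z/163Z)^× is cyclic of order 162, the number of elements of order d is φ(d) when d | 162 and 0 otherwise.
Since 187 ∤ 162, the count is 0.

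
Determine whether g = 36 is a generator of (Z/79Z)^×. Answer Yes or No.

φ(79) = 79 − 1 = 78 = 2 · 3 · 13.
36 is a primitive root mod 79 iff 36^(φ(79)/q) ≢ 1 for every prime q | φ(79), i.e. q ∈ {2, 3, 13}.
36^39 ≡ 1 (mod 79)  [q = 2: ≡ 1 ✗]
36^26 ≡ 23 (mod 79)  [q = 3: ≢ 1 ✓]
36^6 ≡ 62 (mod 79)  [q = 13: ≢ 1 ✓]
The check at q = 2 fails, so 36 generates a proper subgroup.

No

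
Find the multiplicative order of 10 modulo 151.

ord(10) | φ(151) = 151 − 1 = 150 = 2 · 3 · 5^2.
Divisors of 150: 1, 2, 3, 5, 6, 10, 15, 25, 30, 50, 75, 150.
Check 10^d mod 151 for each divisor in increasing order:
10^1 ≡ 10
10^2 ≡ 100
10^3 ≡ 94
10^5 ≡ 38
10^6 ≡ 78
10^10 ≡ 85
10^15 ≡ 59
10^25 ≡ 32
10^30 ≡ 8
10^50 ≡ 118
10^75 ≡ 1
Therefore the multiplicative order of 10 modulo 151 is 75.

75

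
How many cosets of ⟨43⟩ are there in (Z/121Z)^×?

5

Since 43 ∈ (Z/121Z)^×, its order divides φ(121) = φ(11^2) = 11·(11−1) = 110 = 2 · 5 · 11.
Divisors of 110: 1, 2, 5, 10, 11, 22, 55, 110.
Check 43^d mod 121 for each divisor in increasing order:
43^1 ≡ 43 (mod 121)
43^2 ≡ 34 (mod 121)
43^5 ≡ 98 (mod 121)
43^10 ≡ 45 (mod 121)
43^11 ≡ 120 (mod 121)
43^22 ≡ 1 (mod 121) ✓
So ord_121(43) = 22, hence |⟨43⟩| = 22.
Index = |(Z/121Z)^×| / |⟨43⟩| = 110 / 22 = 5.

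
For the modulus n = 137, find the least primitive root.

φ(137) = 137 − 1 = 136 = 2^3 · 17.
Test candidates g = 2, 3, … against the prime factors q ∈ {2, 17} of φ(137): g is a generator iff g^(136/q) ≢ 1 for every such q.
g = 2: 2^68 ≡ 1 — hits 1, so not a primitive root.
g = 3: 3^68 ≡ 136; 3^8 ≡ 122 — none is 1, so 3 is a primitive root.
So 3 is the smallest generator of (Z/137Z)^×.

3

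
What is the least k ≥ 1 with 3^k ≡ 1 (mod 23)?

Since 3 ∈ (Z/23Z)^×, its order divides φ(23) = 23 − 1 = 22 = 2 · 11.
Divisors of 22: 1, 2, 11, 22.
Test each divisor d:
3^1 ≡ 3 (mod 23)
3^2 ≡ 9 (mod 23)
3^11 ≡ 1 (mod 23) ✓
Hence ord(3) = 11.

11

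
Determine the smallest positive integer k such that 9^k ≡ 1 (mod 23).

ord(9) | φ(23) = 23 − 1 = 22 = 2 · 11.
Divisors of 22: 1, 2, 11, 22.
Test each divisor d:
9^1 ≡ 9 (mod 23)
9^2 ≡ 12 (mod 23)
9^11 ≡ 1 (mod 23) ✓
Hence ord(9) = 11.

11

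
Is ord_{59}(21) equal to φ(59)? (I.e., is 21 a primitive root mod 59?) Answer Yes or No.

No

φ(59) = 59 − 1 = 58 = 2 · 29.
It suffices to check that the order of 21 is not a proper divisor of 58: compute 21^(58/q) for q ∈ {2, 29}.
21^29 ≡ 1 (mod 59)  [q = 2: ≡ 1 ✗]
21^2 ≡ 28 (mod 59)  [q = 29: ≢ 1 ✓]
The check at q = 2 fails, so 21 generates a proper subgroup.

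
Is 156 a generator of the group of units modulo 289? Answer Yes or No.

φ(289) = φ(17^2) = 17·(17−1) = 272 = 2^4 · 17.
An element g generates (Z/289Z)^× iff g^(272/q) ≢ 1 (mod 289) for each prime q ∈ {2, 17}.
156^136 ≡ 288 (mod 289)  [q = 2: ≢ 1 ✓]
156^16 ≡ 120 (mod 289)  [q = 17: ≢ 1 ✓]
Every test exponent gives a nontrivial residue, hence 156 generates the full group.

Yes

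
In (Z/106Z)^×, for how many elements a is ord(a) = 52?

24

φ(106) = φ(2)·φ(53) = 1·52 = 52 = 2^2 · 13.
(Z/106Z)^× is cyclic (|G| = 52); a cyclic group of order m has exactly φ(d) elements of each order d | m, and none otherwise.
52 = 2^2 · 13 divides 52, and φ(52) = 24.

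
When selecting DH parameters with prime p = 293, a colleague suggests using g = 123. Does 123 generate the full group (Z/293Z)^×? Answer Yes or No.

No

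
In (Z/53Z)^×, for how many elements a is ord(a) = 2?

φ(53) = 53 − 1 = 52 = 2^2 · 13.
Since (Z/53Z)^× is cyclic of order 52, the number of elements of order d is φ(d) when d | 52 and 0 otherwise.
2 | 52, and φ(2) = 2 − 1 = 1.

1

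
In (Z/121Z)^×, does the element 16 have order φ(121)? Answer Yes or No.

No

φ(121) = φ(11^2) = 11·(11−1) = 110 = 2 · 5 · 11.
16 is a primitive root mod 121 iff 16^(φ(121)/q) ≢ 1 for every prime q | φ(121), i.e. q ∈ {2, 5, 11}.
16^55 ≡ 1 (mod 121)  [q = 2: ≡ 1 ✗]
16^22 ≡ 3 (mod 121)  [q = 5: ≢ 1 ✓]
16^10 ≡ 100 (mod 121)  [q = 11: ≢ 1 ✓]
The check at q = 2 fails, so 16 generates a proper subgroup.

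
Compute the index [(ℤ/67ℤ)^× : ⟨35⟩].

2

Since 35 ∈ (Z/67Z)^×, its order divides φ(67) = 67 − 1 = 66 = 2 · 3 · 11.
Divisors of 66: 1, 2, 3, 6, 11, 22, 33, 66.
Check 35^d mod 67 for each divisor in increasing order:
35^1 ≡ 35 (mod 67)
35^2 ≡ 19 (mod 67)
35^3 ≡ 62 (mod 67)
35^6 ≡ 25 (mod 67)
35^11 ≡ 37 (mod 67)
35^22 ≡ 29 (mod 67)
35^33 ≡ 1 (mod 67) ✓
Thus |⟨35⟩| = ord(35) = 33.
[(Z/67Z)^× : ⟨35⟩] = 66/33 = 2.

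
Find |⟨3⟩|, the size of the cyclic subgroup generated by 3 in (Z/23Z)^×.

11

Since 3 ∈ (Z/23Z)^×, its order divides φ(23) = 23 − 1 = 22 = 2 · 11.
Divisors of 22: 1, 2, 11, 22.
Test each divisor d:
3^1 ≡ 3 (mod 23)
3^2 ≡ 9 (mod 23)
3^11 ≡ 1 (mod 23) ✓
Hence ord(3) = 11.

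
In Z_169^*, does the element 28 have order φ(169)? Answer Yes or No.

Yes

φ(169) = φ(13^2) = 13·(13−1) = 156 = 2^2 · 3 · 13.
It suffices to check that the order of 28 is not a proper divisor of 156: compute 28^(156/q) for q ∈ {2, 3, 13}.
28^78 ≡ 168 (mod 169)  [q = 2: ≢ 1 ✓]
28^52 ≡ 146 (mod 169)  [q = 3: ≢ 1 ✓]
28^12 ≡ 27 (mod 169)  [q = 13: ≢ 1 ✓]
All checks pass, so 28 has order 156 and is a primitive root modulo 169.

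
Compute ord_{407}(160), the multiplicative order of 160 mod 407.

90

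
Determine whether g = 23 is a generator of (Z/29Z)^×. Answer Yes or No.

φ(29) = 29 − 1 = 28 = 2^2 · 7.
Test 23^(28/q) mod 29 for each prime factor q of 28:
23^14 ≡ 1 (mod 29)  [q = 2: ≡ 1 ✗]
23^4 ≡ 20 (mod 29)  [q = 7: ≢ 1 ✓]
Since 23^14 ≡ 1, the order of 23 divides 14 < 28, so 23 is not a primitive root.

No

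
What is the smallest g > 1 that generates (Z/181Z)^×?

2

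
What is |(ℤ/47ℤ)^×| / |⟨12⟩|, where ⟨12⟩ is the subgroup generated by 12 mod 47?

By Lagrange's theorem, ord_47(12) divides φ(47) = 47 − 1 = 46 = 2 · 23.
Divisors of 46: 1, 2, 23, 46.
Test each divisor d:
12^1 ≡ 12
12^2 ≡ 3
12^23 ≡ 1
Thus |⟨12⟩| = ord(12) = 23.
The index is φ(47) / ord(12) = 46 / 23 = 2.

2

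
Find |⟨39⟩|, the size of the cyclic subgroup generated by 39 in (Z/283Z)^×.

ord(39) | φ(283) = 283 − 1 = 282 = 2 · 3 · 47.
Divisors of 282: 1, 2, 3, 6, 47, 94, 141, 282.
Test each divisor d:
39^1 ≡ 39 (mod 283)
39^2 ≡ 106 (mod 283)
39^3 ≡ 172 (mod 283)
39^6 ≡ 152 (mod 283)
39^47 ≡ 282 (mod 283)
39^94 ≡ 1 (mod 283) ✓
So ord_283(39) = 94.

94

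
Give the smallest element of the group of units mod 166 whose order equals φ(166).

5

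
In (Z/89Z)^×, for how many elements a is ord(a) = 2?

φ(89) = 89 − 1 = 88 = 2^3 · 11.
(Z/89Z)^× is cyclic (|G| = 88); a cyclic group of order m has exactly φ(d) elements of each order d | m, and none otherwise.
2 | 88, and φ(2) = 2 − 1 = 1.

1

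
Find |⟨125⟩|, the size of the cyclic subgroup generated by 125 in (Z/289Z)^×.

272

ord(125) | φ(289) = φ(17^2) = 17·(17−1) = 272 = 2^4 · 17.
Divisors of 272: 1, 2, 4, 8, 16, 17, 34, 68, 136, 272.
Evaluate successive powers at the divisors of 272:
125^1 ≡ 125
125^2 ≡ 19
125^4 ≡ 72
125^8 ≡ 271
125^16 ≡ 35
125^17 ≡ 40
125^34 ≡ 155
125^68 ≡ 38
125^136 ≡ 288
125^272 ≡ 1
The smallest such exponent is 272, so the order of 125 is 272.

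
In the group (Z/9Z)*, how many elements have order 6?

φ(9) = φ(3^2) = 3·(3−1) = 6 = 2 · 3.
In a cyclic group of order 6, there are φ(d) elements of order d for each divisor d of 6, and zero for non-divisors.
6 = 2 · 3 divides 6, and φ(6) = 2.

2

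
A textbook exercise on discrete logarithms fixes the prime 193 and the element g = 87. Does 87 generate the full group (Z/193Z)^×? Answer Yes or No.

No

φ(193) = 193 − 1 = 192 = 2^6 · 3.
87 is a primitive root mod 193 iff 87^(φ(193)/q) ≢ 1 for every prime q | φ(193), i.e. q ∈ {2, 3}.
87^96 ≡ 192 (mod 193)  [q = 2: ≢ 1 ✓]
87^64 ≡ 1 (mod 193)  [q = 3: ≡ 1 ✗]
The check at q = 3 fails, so 87 generates a proper subgroup.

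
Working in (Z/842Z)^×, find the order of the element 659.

The order of 659 must divide φ(842) = φ(2)·φ(421) = 1·420 = 420 = 2^2 · 3 · 5 · 7.
Divisors of 420: 1, 2, 3, 4, 5, 6, 7, 10, 12, 14, 15, 20, 21, 28, 30, 35, 42, 60, 70, 84, 105, 140, 210, 420.
Test each divisor d:
659^1 ≡ 659 (mod 842)
659^2 ≡ 651 (mod 842)
659^3 ≡ 431 (mod 842)
659^4 ≡ 275 (mod 842)
659^5 ≡ 195 (mod 842)
659^6 ≡ 521 (mod 842)
659^7 ≡ 645 (mod 842)
659^10 ≡ 135 (mod 842)
659^12 ≡ 317 (mod 842)
659^14 ≡ 77 (mod 842)
659^15 ≡ 223 (mod 842)
659^20 ≡ 543 (mod 842)
659^21 ≡ 829 (mod 842)
659^28 ≡ 35 (mod 842)
659^30 ≡ 51 (mod 842)
659^35 ≡ 683 (mod 842)
659^42 ≡ 169 (mod 842)
659^60 ≡ 75 (mod 842)
659^70 ≡ 21 (mod 842)
659^84 ≡ 775 (mod 842)
659^105 ≡ 29 (mod 842)
659^140 ≡ 441 (mod 842)
659^210 ≡ 841 (mod 842)
659^420 ≡ 1 (mod 842) ✓
Hence ord(659) = 420.

420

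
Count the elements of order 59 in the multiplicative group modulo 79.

0

φ(79) = 79 − 1 = 78 = 2 · 3 · 13.
(Z/79Z)^× is cyclic (|G| = 78); a cyclic group of order m has exactly φ(d) elements of each order d | m, and none otherwise.
Here 78 is not a multiple of 59, so there are no elements of order 59.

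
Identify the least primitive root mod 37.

2

φ(37) = 37 − 1 = 36 = 2^2 · 3^2.
g is a primitive root iff g^(36/q) ≢ 1 (mod 37) for each prime q ∈ {2, 3}.
g = 2: 2^18 ≡ 36; 2^12 ≡ 26 — none is 1, so 2 is a primitive root.
Hence the least primitive root of 37 is 2.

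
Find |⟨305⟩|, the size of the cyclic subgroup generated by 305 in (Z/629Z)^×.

18

Since 305 ∈ (Z/629Z)^×, its order divides φ(629) = φ(17·37) = (17−1)·(37−1) = 16·36 = 576 = 2^6 · 3^2.
Divisors of 576: 1, 2, 3, 4, 6, 8, 9, 12, 16, 18, 24, 32, 36, 48, 64, 72, 96, 144, 192, 288, 576.
Compute 305^d (mod 629) for the divisors d until we hit 1:
305^1 ≡ 305 (mod 629)
305^2 ≡ 562 (mod 629)
305^3 ≡ 322 (mod 629)
305^4 ≡ 86 (mod 629)
305^6 ≡ 528 (mod 629)
305^8 ≡ 477 (mod 629)
305^9 ≡ 186 (mod 629)
305^12 ≡ 137 (mod 629)
305^16 ≡ 460 (mod 629)
305^18 ≡ 1 (mod 629) ✓
So ord_629(305) = 18.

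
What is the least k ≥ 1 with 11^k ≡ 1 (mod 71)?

70

ord(11) | φ(71) = 71 − 1 = 70 = 2 · 5 · 7.
Divisors of 70: 1, 2, 5, 7, 10, 14, 35, 70.
Test each divisor d:
11^1 ≡ 11 (mod 71)
11^2 ≡ 50 (mod 71)
11^5 ≡ 23 (mod 71)
11^7 ≡ 14 (mod 71)
11^10 ≡ 32 (mod 71)
11^14 ≡ 54 (mod 71)
11^35 ≡ 70 (mod 71)
11^70 ≡ 1 (mod 71) ✓
Therefore the multiplicative order of 11 modulo 71 is 70.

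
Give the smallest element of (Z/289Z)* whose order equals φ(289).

3

φ(289) = φ(17^2) = 17·(17−1) = 272 = 2^4 · 17.
Test candidates g = 2, 3, … against the prime factors q ∈ {2, 17} of φ(289): g is a generator iff g^(272/q) ≢ 1 for every such q.
g = 2: 2^136 ≡ 1 — hits 1, so not a primitive root.
g = 3: 3^136 ≡ 288; 3^16 ≡ 171 — none is 1, so 3 is a primitive root.
The smallest primitive root modulo 289 is 3.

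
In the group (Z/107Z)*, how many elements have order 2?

φ(107) = 107 − 1 = 106 = 2 · 53.
In a cyclic group of order 106, there are φ(d) elements of order d for each divisor d of 106, and zero for non-divisors.
2 | 106, and φ(2) = 2 − 1 = 1.

1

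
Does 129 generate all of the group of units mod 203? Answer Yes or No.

No

203 = 7 · 29 is a product of two distinct odd primes, so (Z/203Z)^× ≅ (Z/7Z)^× × (Z/29Z)^× is not cyclic.
No primitive root modulo 203 exists; in particular 129 is not one.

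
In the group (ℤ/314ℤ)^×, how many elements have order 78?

φ(314) = φ(2)·φ(157) = 1·156 = 156 = 2^2 · 3 · 13.
(Z/314Z)^× is cyclic (|G| = 156); a cyclic group of order m has exactly φ(d) elements of each order d | m, and none otherwise.
78 = 2 · 3 · 13 divides 156, and φ(78) = 24.

24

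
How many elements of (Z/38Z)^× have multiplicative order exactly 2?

1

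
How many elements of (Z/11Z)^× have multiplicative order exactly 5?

4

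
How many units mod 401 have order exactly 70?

0

φ(401) = 401 − 1 = 400 = 2^4 · 5^2.
In a cyclic group of order 400, there are φ(d) elements of order d for each divisor d of 400, and zero for non-divisors.
Since 70 ∤ 400, the count is 0.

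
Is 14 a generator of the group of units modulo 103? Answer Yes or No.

No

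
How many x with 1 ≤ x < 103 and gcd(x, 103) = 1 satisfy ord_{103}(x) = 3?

2

φ(103) = 103 − 1 = 102 = 2 · 3 · 17.
(Z/103Z)^× is cyclic (|G| = 102); a cyclic group of order m has exactly φ(d) elements of each order d | m, and none otherwise.
3 | 102, and φ(3) = 3 − 1 = 2.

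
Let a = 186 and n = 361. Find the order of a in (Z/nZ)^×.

ord(186) | φ(361) = φ(19^2) = 19·(19−1) = 342 = 2 · 3^2 · 19.
Divisors of 342: 1, 2, 3, 6, 9, 18, 19, 38, 57, 114, 171, 342.
Evaluate successive powers at the divisors of 342:
186^1 ≡ 186 (mod 361)
186^2 ≡ 301 (mod 361)
186^3 ≡ 31 (mod 361)
186^6 ≡ 239 (mod 361)
186^9 ≡ 189 (mod 361)
186^18 ≡ 343 (mod 361)
186^19 ≡ 262 (mod 361)
186^38 ≡ 54 (mod 361)
186^57 ≡ 69 (mod 361)
186^114 ≡ 68 (mod 361)
186^171 ≡ 360 (mod 361)
186^342 ≡ 1 (mod 361) ✓
So ord_361(186) = 342.

342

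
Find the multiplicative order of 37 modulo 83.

41

ord(37) | φ(83) = 83 − 1 = 82 = 2 · 41.
Divisors of 82: 1, 2, 41, 82.
Compute 37^d (mod 83) for the divisors d until we hit 1:
37^1 ≡ 37
37^2 ≡ 41
37^41 ≡ 1
Hence ord(37) = 41.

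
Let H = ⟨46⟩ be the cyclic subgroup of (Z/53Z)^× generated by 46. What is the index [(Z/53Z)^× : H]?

4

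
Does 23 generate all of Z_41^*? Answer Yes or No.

No

φ(41) = 41 − 1 = 40 = 2^3 · 5.
An element g generates (Z/41Z)^× iff g^(40/q) ≢ 1 (mod 41) for each prime q ∈ {2, 5}.
23^20 ≡ 1 (mod 41)  [q = 2: ≡ 1 ✗]
23^8 ≡ 10 (mod 41)  [q = 5: ≢ 1 ✓]
The check at q = 2 fails, so 23 generates a proper subgroup.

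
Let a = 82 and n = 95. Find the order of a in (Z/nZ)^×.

36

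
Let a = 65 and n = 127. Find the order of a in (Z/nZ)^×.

126

The order of 65 must divide φ(127) = 127 − 1 = 126 = 2 · 3^2 · 7.
Divisors of 126: 1, 2, 3, 6, 7, 9, 14, 18, 21, 42, 63, 126.
Compute 65^d (mod 127) for the divisors d until we hit 1:
65^1 ≡ 65 (mod 127)
65^2 ≡ 34 (mod 127)
65^3 ≡ 51 (mod 127)
65^6 ≡ 61 (mod 127)
65^7 ≡ 28 (mod 127)
65^9 ≡ 63 (mod 127)
65^14 ≡ 22 (mod 127)
65^18 ≡ 32 (mod 127)
65^21 ≡ 108 (mod 127)
65^42 ≡ 107 (mod 127)
65^63 ≡ 126 (mod 127)
65^126 ≡ 1 (mod 127) ✓
Hence ord(65) = 126.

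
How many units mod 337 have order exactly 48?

16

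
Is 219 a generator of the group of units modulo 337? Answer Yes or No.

φ(337) = 337 − 1 = 336 = 2^4 · 3 · 7.
An element g generates (Z/337Z)^× iff g^(336/q) ≢ 1 (mod 337) for each prime q ∈ {2, 3, 7}.
219^168 ≡ 336 (mod 337)  [q = 2: ≢ 1 ✓]
219^112 ≡ 128 (mod 337)  [q = 3: ≢ 1 ✓]
219^48 ≡ 64 (mod 337)  [q = 7: ≢ 1 ✓]
None equal 1, so ord_337(219) = 336: 219 is a primitive root.

Yes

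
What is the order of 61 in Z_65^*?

3

Since 61 ∈ (Z/65Z)^×, its order divides φ(65) = φ(5·13) = (5−1)·(13−1) = 4·12 = 48 = 2^4 · 3.
Divisors of 48: 1, 2, 3, 4, 6, 8, 12, 16, 24, 48.
Test each divisor d:
61^1 ≡ 61 (mod 65)
61^2 ≡ 16 (mod 65)
61^3 ≡ 1 (mod 65) ✓
The smallest such exponent is 3, so the order of 61 is 3.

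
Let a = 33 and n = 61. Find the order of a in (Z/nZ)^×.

20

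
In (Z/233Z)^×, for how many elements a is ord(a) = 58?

28

φ(233) = 233 − 1 = 232 = 2^3 · 29.
(Z/233Z)^× is cyclic (|G| = 232); a cyclic group of order m has exactly φ(d) elements of each order d | m, and none otherwise.
58 = 2 · 29 divides 232, and φ(58) = 28.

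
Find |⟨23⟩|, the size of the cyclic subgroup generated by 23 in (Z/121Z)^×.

ord(23) | φ(121) = φ(11^2) = 11·(11−1) = 110 = 2 · 5 · 11.
Divisors of 110: 1, 2, 5, 10, 11, 22, 55, 110.
Evaluate successive powers at the divisors of 110:
23^1 ≡ 23 (mod 121)
23^2 ≡ 45 (mod 121)
23^5 ≡ 111 (mod 121)
23^10 ≡ 100 (mod 121)
23^11 ≡ 1 (mod 121) ✓
Therefore the multiplicative order of 23 modulo 121 is 11.

11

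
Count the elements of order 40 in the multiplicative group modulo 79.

0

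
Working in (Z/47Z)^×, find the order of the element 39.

46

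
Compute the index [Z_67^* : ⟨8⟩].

By Lagrange's theorem, ord_67(8) divides φ(67) = 67 − 1 = 66 = 2 · 3 · 11.
Divisors of 66: 1, 2, 3, 6, 11, 22, 33, 66.
Compute 8^d (mod 67) for the divisors d until we hit 1:
8^1 ≡ 8
8^2 ≡ 64
8^3 ≡ 43
8^6 ≡ 40
8^11 ≡ 66
8^22 ≡ 1
So ord_67(8) = 22, hence |⟨8⟩| = 22.
[(Z/67Z)^× : ⟨8⟩] = 66/22 = 3.

3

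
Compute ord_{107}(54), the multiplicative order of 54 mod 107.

106

ord(54) | φ(107) = 107 − 1 = 106 = 2 · 53.
Divisors of 106: 1, 2, 53, 106.
Compute 54^d (mod 107) for the divisors d until we hit 1:
54^1 ≡ 54
54^2 ≡ 27
54^53 ≡ 106
54^106 ≡ 1
Therefore the multiplicative order of 54 modulo 107 is 106.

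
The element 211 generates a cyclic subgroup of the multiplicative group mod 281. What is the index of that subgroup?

8

ord(211) | φ(281) = 281 − 1 = 280 = 2^3 · 5 · 7.
Divisors of 280: 1, 2, 4, 5, 7, 8, 10, 14, 20, 28, 35, 40, 56, 70, 140, 280.
Compute 211^d (mod 281) for the divisors d until we hit 1:
211^1 ≡ 211
211^2 ≡ 123
211^4 ≡ 236
211^5 ≡ 59
211^7 ≡ 232
211^8 ≡ 58
211^10 ≡ 109
211^14 ≡ 153
211^20 ≡ 79
211^28 ≡ 86
211^35 ≡ 1
The order of 211 is 35, so the subgroup it generates has 35 elements.
[(Z/281Z)^× : ⟨211⟩] = 280/35 = 8.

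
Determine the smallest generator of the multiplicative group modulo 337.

φ(337) = 337 − 1 = 336 = 2^4 · 3 · 7.
g is a primitive root iff g^(336/q) ≢ 1 (mod 337) for each prime q ∈ {2, 3, 7}.
g = 2: 2^168 ≡ 1 — hits 1, so not a primitive root.
g = 3: 3^168 ≡ 1 — hits 1, so not a primitive root.
g = 4: 4^168 ≡ 1 — hits 1, so not a primitive root.
g = 5: 5^168 ≡ 336; 5^112 ≡ 1 — hits 1, so not a primitive root.
g = 6: 6^168 ≡ 1 — hits 1, so not a primitive root.
g = 7: 7^168 ≡ 1 — hits 1, so not a primitive root.
g = 8: 8^168 ≡ 1 — hits 1, so not a primitive root.
g = 9: 9^168 ≡ 1 — hits 1, so not a primitive root.
g = 10: 10^168 ≡ 336; 10^112 ≡ 128; 10^48 ≡ 175 — none is 1, so 10 is a primitive root.
So 10 is the smallest generator of (Z/337Z)^×.

10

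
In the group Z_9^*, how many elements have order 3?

2

φ(9) = φ(3^2) = 3·(3−1) = 6 = 2 · 3.
Since (Z/9Z)^× is cyclic of order 6, the number of elements of order d is φ(d) when d | 6 and 0 otherwise.
3 | 6, and φ(3) = 3 − 1 = 2.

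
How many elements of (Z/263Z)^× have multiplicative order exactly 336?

φ(263) = 263 − 1 = 262 = 2 · 131.
In a cyclic group of order 262, there are φ(d) elements of order d for each divisor d of 262, and zero for non-divisors.
Here 262 is not a multiple of 336, so there are no elements of order 336.

0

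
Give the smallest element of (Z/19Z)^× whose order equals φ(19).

2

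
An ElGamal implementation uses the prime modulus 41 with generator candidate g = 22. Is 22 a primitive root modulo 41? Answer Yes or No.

Yes

φ(41) = 41 − 1 = 40 = 2^3 · 5.
22 is a primitive root mod 41 iff 22^(φ(41)/q) ≢ 1 for every prime q | φ(41), i.e. q ∈ {2, 5}.
22^20 ≡ 40 (mod 41)  [q = 2: ≢ 1 ✓]
22^8 ≡ 37 (mod 41)  [q = 5: ≢ 1 ✓]
All checks pass, so 22 has order 40 and is a primitive root modulo 41.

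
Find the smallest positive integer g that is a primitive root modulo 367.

6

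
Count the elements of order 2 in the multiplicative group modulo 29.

1

φ(29) = 29 − 1 = 28 = 2^2 · 7.
(Z/29Z)^× is cyclic (|G| = 28); a cyclic group of order m has exactly φ(d) elements of each order d | m, and none otherwise.
2 | 28, and φ(2) = 2 − 1 = 1.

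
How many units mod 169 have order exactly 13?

12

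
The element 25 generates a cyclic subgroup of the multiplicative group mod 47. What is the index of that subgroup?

2

The order of 25 must divide φ(47) = 47 − 1 = 46 = 2 · 23.
Divisors of 46: 1, 2, 23, 46.
Evaluate successive powers at the divisors of 46:
25^1 ≡ 25 (mod 47)
25^2 ≡ 14 (mod 47)
25^23 ≡ 1 (mod 47) ✓
Thus |⟨25⟩| = ord(25) = 23.
Index = |(Z/47Z)^×| / |⟨25⟩| = 46 / 23 = 2.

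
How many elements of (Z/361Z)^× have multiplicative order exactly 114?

φ(361) = φ(19^2) = 19·(19−1) = 342 = 2 · 3^2 · 19.
In a cyclic group of order 342, there are φ(d) elements of order d for each divisor d of 342, and zero for non-divisors.
114 = 2 · 3 · 19 divides 342, and φ(114) = 36.

36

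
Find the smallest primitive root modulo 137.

3

φ(137) = 137 − 1 = 136 = 2^3 · 17.
g is a primitive root iff g^(136/q) ≢ 1 (mod 137) for each prime q ∈ {2, 17}.
g = 2: 2^68 ≡ 1 — hits 1, so not a primitive root.
g = 3: 3^68 ≡ 136; 3^8 ≡ 122 — none is 1, so 3 is a primitive root.
The smallest primitive root modulo 137 is 3.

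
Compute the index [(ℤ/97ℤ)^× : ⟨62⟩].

By Lagrange's theorem, ord_97(62) divides φ(97) = 97 − 1 = 96 = 2^5 · 3.
Divisors of 96: 1, 2, 3, 4, 6, 8, 12, 16, 24, 32, 48, 96.
Compute 62^d (mod 97) for the divisors d until we hit 1:
62^1 ≡ 62 (mod 97)
62^2 ≡ 61 (mod 97)
62^3 ≡ 96 (mod 97)
62^4 ≡ 35 (mod 97)
62^6 ≡ 1 (mod 97) ✓
Thus |⟨62⟩| = ord(62) = 6.
Index = |(Z/97Z)^×| / |⟨62⟩| = 96 / 6 = 16.

16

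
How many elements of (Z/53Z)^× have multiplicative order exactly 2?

1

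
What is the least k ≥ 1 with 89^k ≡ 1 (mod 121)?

11

Since 89 ∈ (Z/121Z)^×, its order divides φ(121) = φ(11^2) = 11·(11−1) = 110 = 2 · 5 · 11.
Divisors of 110: 1, 2, 5, 10, 11, 22, 55, 110.
Compute 89^d (mod 121) for the divisors d until we hit 1:
89^1 ≡ 89 (mod 121)
89^2 ≡ 56 (mod 121)
89^5 ≡ 78 (mod 121)
89^10 ≡ 34 (mod 121)
89^11 ≡ 1 (mod 121) ✓
The smallest such exponent is 11, so the order of 89 is 11.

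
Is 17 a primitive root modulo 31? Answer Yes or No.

Yes

φ(31) = 31 − 1 = 30 = 2 · 3 · 5.
17 is a primitive root mod 31 iff 17^(φ(31)/q) ≢ 1 for every prime q | φ(31), i.e. q ∈ {2, 3, 5}.
17^15 ≡ 30 (mod 31)  [q = 2: ≢ 1 ✓]
17^10 ≡ 25 (mod 31)  [q = 3: ≢ 1 ✓]
17^6 ≡ 8 (mod 31)  [q = 5: ≢ 1 ✓]
None equal 1, so ord_31(17) = 30: 17 is a primitive root.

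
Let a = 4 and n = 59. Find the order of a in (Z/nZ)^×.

29

Since 4 ∈ (Z/59Z)^×, its order divides φ(59) = 59 − 1 = 58 = 2 · 29.
Divisors of 58: 1, 2, 29, 58.
Test each divisor d:
4^1 ≡ 4 (mod 59)
4^2 ≡ 16 (mod 59)
4^29 ≡ 1 (mod 59) ✓
Hence ord(4) = 29.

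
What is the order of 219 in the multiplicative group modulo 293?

292

ord(219) | φ(293) = 293 − 1 = 292 = 2^2 · 73.
Divisors of 292: 1, 2, 4, 73, 146, 292.
Check 219^d mod 293 for each divisor in increasing order:
219^1 ≡ 219 (mod 293)
219^2 ≡ 202 (mod 293)
219^4 ≡ 77 (mod 293)
219^73 ≡ 138 (mod 293)
219^146 ≡ 292 (mod 293)
219^292 ≡ 1 (mod 293) ✓
So ord_293(219) = 292.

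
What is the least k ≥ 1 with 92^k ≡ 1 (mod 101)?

25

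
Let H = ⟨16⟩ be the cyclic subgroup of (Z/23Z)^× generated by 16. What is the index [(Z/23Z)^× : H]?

2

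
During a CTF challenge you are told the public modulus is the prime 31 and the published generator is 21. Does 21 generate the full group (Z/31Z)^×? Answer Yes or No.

φ(31) = 31 − 1 = 30 = 2 · 3 · 5.
21 is a primitive root mod 31 iff 21^(φ(31)/q) ≢ 1 for every prime q | φ(31), i.e. q ∈ {2, 3, 5}.
21^15 ≡ 30 (mod 31)  [q = 2: ≢ 1 ✓]
21^10 ≡ 5 (mod 31)  [q = 3: ≢ 1 ✓]
21^6 ≡ 2 (mod 31)  [q = 5: ≢ 1 ✓]
None equal 1, so ord_31(21) = 30: 21 is a primitive root.

Yes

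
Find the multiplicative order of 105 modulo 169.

13

Since 105 ∈ (Z/169Z)^×, its order divides φ(169) = φ(13^2) = 13·(13−1) = 156 = 2^2 · 3 · 13.
Divisors of 156: 1, 2, 3, 4, 6, 12, 13, 26, 39, 52, 78, 156.
Evaluate successive powers at the divisors of 156:
105^1 ≡ 105
105^2 ≡ 40
105^3 ≡ 144
105^4 ≡ 79
105^6 ≡ 118
105^12 ≡ 66
105^13 ≡ 1
Therefore the multiplicative order of 105 modulo 169 is 13.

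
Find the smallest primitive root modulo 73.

5

φ(73) = 73 − 1 = 72 = 2^3 · 3^2.
Test candidates g = 2, 3, … against the prime factors q ∈ {2, 3} of φ(73): g is a generator iff g^(72/q) ≢ 1 for every such q.
g = 2: 2^36 ≡ 1 — hits 1, so not a primitive root.
g = 3: 3^36 ≡ 1 — hits 1, so not a primitive root.
g = 4: 4^36 ≡ 1 — hits 1, so not a primitive root.
g = 5: 5^36 ≡ 72; 5^24 ≡ 8 — none is 1, so 5 is a primitive root.
The smallest primitive root modulo 73 is 5.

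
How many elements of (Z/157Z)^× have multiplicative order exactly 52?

24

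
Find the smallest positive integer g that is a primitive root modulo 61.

φ(61) = 61 − 1 = 60 = 2^2 · 3 · 5.
g is a primitive root iff g^(60/q) ≢ 1 (mod 61) for each prime q ∈ {2, 3, 5}.
g = 2: 2^30 ≡ 60; 2^20 ≡ 47; 2^12 ≡ 9 — none is 1, so 2 is a primitive root.
Hence the least primitive root of 61 is 2.

2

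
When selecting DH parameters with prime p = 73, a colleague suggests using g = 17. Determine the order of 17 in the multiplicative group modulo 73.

Since 17 ∈ (Z/73Z)^×, its order divides φ(73) = 73 − 1 = 72 = 2^3 · 3^2.
Divisors of 72: 1, 2, 3, 4, 6, 8, 9, 12, 18, 24, 36, 72.
Evaluate successive powers at the divisors of 72:
17^1 ≡ 17
17^2 ≡ 70
17^3 ≡ 22
17^4 ≡ 9
17^6 ≡ 46
17^8 ≡ 8
17^9 ≡ 63
17^12 ≡ 72
17^18 ≡ 27
17^24 ≡ 1
Therefore the multiplicative order of 17 modulo 73 is 24.

24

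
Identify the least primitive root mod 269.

2

φ(269) = 269 − 1 = 268 = 2^2 · 67.
g is a primitive root iff g^(268/q) ≢ 1 (mod 269) for each prime q ∈ {2, 67}.
g = 2: 2^134 ≡ 268; 2^4 ≡ 16 — none is 1, so 2 is a primitive root.
Hence the least primitive root of 269 is 2.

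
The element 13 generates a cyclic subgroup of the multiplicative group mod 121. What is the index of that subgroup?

1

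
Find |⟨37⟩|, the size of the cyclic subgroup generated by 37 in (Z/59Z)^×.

58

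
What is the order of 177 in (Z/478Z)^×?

238

The order of 177 must divide φ(478) = φ(2)·φ(239) = 1·238 = 238 = 2 · 7 · 17.
Divisors of 238: 1, 2, 7, 14, 17, 34, 119, 238.
Evaluate successive powers at the divisors of 238:
177^1 ≡ 177
177^2 ≡ 259
177^7 ≡ 403
177^14 ≡ 367
177^17 ≡ 215
177^34 ≡ 337
177^119 ≡ 477
177^238 ≡ 1
The smallest such exponent is 238, so the order of 177 is 238.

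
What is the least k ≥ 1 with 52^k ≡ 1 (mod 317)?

316

The order of 52 must divide φ(317) = 317 − 1 = 316 = 2^2 · 79.
Divisors of 316: 1, 2, 4, 79, 158, 316.
Test each divisor d:
52^1 ≡ 52 (mod 317)
52^2 ≡ 168 (mod 317)
52^4 ≡ 11 (mod 317)
52^79 ≡ 114 (mod 317)
52^158 ≡ 316 (mod 317)
52^316 ≡ 1 (mod 317) ✓
So ord_317(52) = 316.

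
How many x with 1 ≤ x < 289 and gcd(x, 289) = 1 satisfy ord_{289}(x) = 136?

64

φ(289) = φ(17^2) = 17·(17−1) = 272 = 2^4 · 17.
(Z/289Z)^× is cyclic (|G| = 272); a cyclic group of order m has exactly φ(d) elements of each order d | m, and none otherwise.
136 = 2^3 · 17 divides 272, and φ(136) = 64.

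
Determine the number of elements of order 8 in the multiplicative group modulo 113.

4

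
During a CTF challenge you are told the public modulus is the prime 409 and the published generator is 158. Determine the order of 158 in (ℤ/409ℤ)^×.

408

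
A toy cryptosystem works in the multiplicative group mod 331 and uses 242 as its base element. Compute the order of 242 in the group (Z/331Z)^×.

66

By Lagrange's theorem, ord_331(242) divides φ(331) = 331 − 1 = 330 = 2 · 3 · 5 · 11.
Divisors of 330: 1, 2, 3, 5, 6, 10, 11, 15, 22, 30, 33, 55, 66, 110, 165, 330.
Check 242^d mod 331 for each divisor in increasing order:
242^1 ≡ 242 (mod 331)
242^2 ≡ 308 (mod 331)
242^3 ≡ 61 (mod 331)
242^5 ≡ 252 (mod 331)
242^6 ≡ 80 (mod 331)
242^10 ≡ 283 (mod 331)
242^11 ≡ 300 (mod 331)
242^15 ≡ 151 (mod 331)
242^22 ≡ 299 (mod 331)
242^30 ≡ 293 (mod 331)
242^33 ≡ 330 (mod 331)
242^55 ≡ 32 (mod 331)
242^66 ≡ 1 (mod 331) ✓
Therefore the multiplicative order of 242 modulo 331 is 66.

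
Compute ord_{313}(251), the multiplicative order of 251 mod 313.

Since 251 ∈ (Z/313Z)^×, its order divides φ(313) = 313 − 1 = 312 = 2^3 · 3 · 13.
Divisors of 312: 1, 2, 3, 4, 6, 8, 12, 13, 24, 26, 39, 52, 78, 104, 156, 312.
Compute 251^d (mod 313) for the divisors d until we hit 1:
251^1 ≡ 251
251^2 ≡ 88
251^3 ≡ 178
251^4 ≡ 232
251^6 ≡ 71
251^8 ≡ 301
251^12 ≡ 33
251^13 ≡ 145
251^24 ≡ 150
251^26 ≡ 54
251^39 ≡ 5
251^52 ≡ 99
251^78 ≡ 25
251^104 ≡ 98
251^156 ≡ 312
251^312 ≡ 1
The smallest such exponent is 312, so the order of 251 is 312.

312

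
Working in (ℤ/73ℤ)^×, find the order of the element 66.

24

By Lagrange's theorem, ord_73(66) divides φ(73) = 73 − 1 = 72 = 2^3 · 3^2.
Divisors of 72: 1, 2, 3, 4, 6, 8, 9, 12, 18, 24, 36, 72.
Evaluate successive powers at the divisors of 72:
66^1 ≡ 66 (mod 73)
66^2 ≡ 49 (mod 73)
66^3 ≡ 22 (mod 73)
66^4 ≡ 65 (mod 73)
66^6 ≡ 46 (mod 73)
66^8 ≡ 64 (mod 73)
66^9 ≡ 63 (mod 73)
66^12 ≡ 72 (mod 73)
66^18 ≡ 27 (mod 73)
66^24 ≡ 1 (mod 73) ✓
Therefore the multiplicative order of 66 modulo 73 is 24.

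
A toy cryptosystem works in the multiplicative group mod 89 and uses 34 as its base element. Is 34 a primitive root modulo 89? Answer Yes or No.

No

φ(89) = 89 − 1 = 88 = 2^3 · 11.
It suffices to check that the order of 34 is not a proper divisor of 88: compute 34^(88/q) for q ∈ {2, 11}.
34^44 ≡ 1 (mod 89)  [q = 2: ≡ 1 ✗]
34^8 ≡ 1 (mod 89)  [q = 11: ≡ 1 ✗]
The check at q = 2 fails, so 34 generates a proper subgroup.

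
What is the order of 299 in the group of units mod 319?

70

By Lagrange's theorem, ord_319(299) divides φ(319) = φ(11·29) = (11−1)·(29−1) = 10·28 = 280 = 2^3 · 5 · 7.
Divisors of 280: 1, 2, 4, 5, 7, 8, 10, 14, 20, 28, 35, 40, 56, 70, 140, 280.
Compute 299^d (mod 319) for the divisors d until we hit 1:
299^1 ≡ 299 (mod 319)
299^2 ≡ 81 (mod 319)
299^4 ≡ 181 (mod 319)
299^5 ≡ 208 (mod 319)
299^7 ≡ 260 (mod 319)
299^8 ≡ 223 (mod 319)
299^10 ≡ 199 (mod 319)
299^14 ≡ 291 (mod 319)
299^20 ≡ 45 (mod 319)
299^28 ≡ 146 (mod 319)
299^35 ≡ 318 (mod 319)
299^40 ≡ 111 (mod 319)
299^56 ≡ 262 (mod 319)
299^70 ≡ 1 (mod 319) ✓
So ord_319(299) = 70.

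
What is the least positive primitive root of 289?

φ(289) = φ(17^2) = 17·(17−1) = 272 = 2^4 · 17.
g is a primitive root iff g^(272/q) ≢ 1 (mod 289) for each prime q ∈ {2, 17}.
g = 2: 2^136 ≡ 1 — hits 1, so not a primitive root.
g = 3: 3^136 ≡ 288; 3^16 ≡ 171 — none is 1, so 3 is a primitive root.
Hence the least primitive root of 289 is 3.

3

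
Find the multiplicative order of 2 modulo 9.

6

The order of 2 must divide φ(9) = φ(3^2) = 3·(3−1) = 6 = 2 · 3.
Divisors of 6: 1, 2, 3, 6.
Test each divisor d:
2^1 ≡ 2 (mod 9)
2^2 ≡ 4 (mod 9)
2^3 ≡ 8 (mod 9)
2^6 ≡ 1 (mod 9) ✓
Therefore the multiplicative order of 2 modulo 9 is 6.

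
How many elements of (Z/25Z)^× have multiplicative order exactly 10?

4

φ(25) = φ(5^2) = 5·(5−1) = 20 = 2^2 · 5.
In a cyclic group of order 20, there are φ(d) elements of order d for each divisor d of 20, and zero for non-divisors.
10 = 2 · 5 divides 20, and φ(10) = 4.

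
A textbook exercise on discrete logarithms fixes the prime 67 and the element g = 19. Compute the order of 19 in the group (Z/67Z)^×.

By Lagrange's theorem, ord_67(19) divides φ(67) = 67 − 1 = 66 = 2 · 3 · 11.
Divisors of 66: 1, 2, 3, 6, 11, 22, 33, 66.
Compute 19^d (mod 67) for the divisors d until we hit 1:
19^1 ≡ 19 (mod 67)
19^2 ≡ 26 (mod 67)
19^3 ≡ 25 (mod 67)
19^6 ≡ 22 (mod 67)
19^11 ≡ 29 (mod 67)
19^22 ≡ 37 (mod 67)
19^33 ≡ 1 (mod 67) ✓
So ord_67(19) = 33.

33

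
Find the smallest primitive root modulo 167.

φ(167) = 167 − 1 = 166 = 2 · 83.
g is a primitive root iff g^(166/q) ≢ 1 (mod 167) for each prime q ∈ {2, 83}.
g = 2: 2^83 ≡ 1 — hits 1, so not a primitive root.
g = 3: 3^83 ≡ 1 — hits 1, so not a primitive root.
g = 4: 4^83 ≡ 1 — hits 1, so not a primitive root.
g = 5: 5^83 ≡ 166; 5^2 ≡ 25 — none is 1, so 5 is a primitive root.
So 5 is the smallest generator of (Z/167Z)^×.

5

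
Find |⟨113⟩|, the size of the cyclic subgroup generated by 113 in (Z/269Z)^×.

Since 113 ∈ (Z/269Z)^×, its order divides φ(269) = 269 − 1 = 268 = 2^2 · 67.
Divisors of 268: 1, 2, 4, 67, 134, 268.
Evaluate successive powers at the divisors of 268:
113^1 ≡ 113 (mod 269)
113^2 ≡ 126 (mod 269)
113^4 ≡ 5 (mod 269)
113^67 ≡ 82 (mod 269)
113^134 ≡ 268 (mod 269)
113^268 ≡ 1 (mod 269) ✓
Hence ord(113) = 268.

268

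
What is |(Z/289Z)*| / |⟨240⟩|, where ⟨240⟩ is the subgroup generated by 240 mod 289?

2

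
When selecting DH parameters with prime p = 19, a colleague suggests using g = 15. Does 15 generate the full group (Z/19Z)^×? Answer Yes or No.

Yes

φ(19) = 19 − 1 = 18 = 2 · 3^2.
Test 15^(18/q) mod 19 for each prime factor q of 18:
15^9 ≡ 18 (mod 19)  [q = 2: ≢ 1 ✓]
15^6 ≡ 11 (mod 19)  [q = 3: ≢ 1 ✓]
All checks pass, so 15 has order 18 and is a primitive root modulo 19.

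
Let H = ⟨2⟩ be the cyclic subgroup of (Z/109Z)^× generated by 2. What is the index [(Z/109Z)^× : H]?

Since 2 ∈ (Z/109Z)^×, its order divides φ(109) = 109 − 1 = 108 = 2^2 · 3^3.
Divisors of 108: 1, 2, 3, 4, 6, 9, 12, 18, 27, 36, 54, 108.
Test each divisor d:
2^1 ≡ 2 (mod 109)
2^2 ≡ 4 (mod 109)
2^3 ≡ 8 (mod 109)
2^4 ≡ 16 (mod 109)
2^6 ≡ 64 (mod 109)
2^9 ≡ 76 (mod 109)
2^12 ≡ 63 (mod 109)
2^18 ≡ 108 (mod 109)
2^27 ≡ 33 (mod 109)
2^36 ≡ 1 (mod 109) ✓
The order of 2 is 36, so the subgroup it generates has 36 elements.
[(Z/109Z)^× : ⟨2⟩] = 108/36 = 3.

3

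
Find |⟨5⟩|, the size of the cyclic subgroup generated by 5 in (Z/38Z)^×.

ord(5) | φ(38) = φ(2)·φ(19) = 1·18 = 18 = 2 · 3^2.
Divisors of 18: 1, 2, 3, 6, 9, 18.
Check 5^d mod 38 for each divisor in increasing order:
5^1 ≡ 5 (mod 38)
5^2 ≡ 25 (mod 38)
5^3 ≡ 11 (mod 38)
5^6 ≡ 7 (mod 38)
5^9 ≡ 1 (mod 38) ✓
The smallest such exponent is 9, so the order of 5 is 9.

9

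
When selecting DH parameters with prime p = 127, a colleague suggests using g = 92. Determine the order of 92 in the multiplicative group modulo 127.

126

The order of 92 must divide φ(127) = 127 − 1 = 126 = 2 · 3^2 · 7.
Divisors of 126: 1, 2, 3, 6, 7, 9, 14, 18, 21, 42, 63, 126.
Check 92^d mod 127 for each divisor in increasing order:
92^1 ≡ 92 (mod 127)
92^2 ≡ 82 (mod 127)
92^3 ≡ 51 (mod 127)
92^6 ≡ 61 (mod 127)
92^7 ≡ 24 (mod 127)
92^9 ≡ 63 (mod 127)
92^14 ≡ 68 (mod 127)
92^18 ≡ 32 (mod 127)
92^21 ≡ 108 (mod 127)
92^42 ≡ 107 (mod 127)
92^63 ≡ 126 (mod 127)
92^126 ≡ 1 (mod 127) ✓
The smallest such exponent is 126, so the order of 92 is 126.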